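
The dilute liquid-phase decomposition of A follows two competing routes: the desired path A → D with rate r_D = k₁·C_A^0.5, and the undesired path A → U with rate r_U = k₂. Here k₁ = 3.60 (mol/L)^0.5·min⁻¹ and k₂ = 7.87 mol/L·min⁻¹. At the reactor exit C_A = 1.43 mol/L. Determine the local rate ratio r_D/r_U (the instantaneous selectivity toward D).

S_{D/U} = r_D/r_U = (k₁·C_A^0.5)/(k₂) = (k₁/k₂)·C_A^0.5.
= (3.60×1.430^0.5) / (7.87) = 4.305/7.870 = 0.547.
Since the desired path is higher order in A, keeping C_A high (PFR or concentrated feed) favours D.

0.547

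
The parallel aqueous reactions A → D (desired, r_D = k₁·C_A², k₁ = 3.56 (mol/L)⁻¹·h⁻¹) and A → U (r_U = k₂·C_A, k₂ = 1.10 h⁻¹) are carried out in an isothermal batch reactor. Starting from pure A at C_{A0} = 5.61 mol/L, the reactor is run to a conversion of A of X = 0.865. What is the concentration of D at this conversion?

C_A = C_{A0}(1−X) = 0.7574 mol/L.
Along a PFR/batch, dC_U/dC_A = −r_U/(r_D+r_U) = −k₂/(k₂+k₁·C_A).
Integrating from C_{A0} to C_A: C_U = (1.10/3.56)·ln[(1.10+3.56·5.61)/(1.10+3.56·0.757)] = 0.3090·ln(21.07/3.796) = 0.5296 mol/L.
Then C_D = (C_{A0}−C_A) − C_U = 4.853 − 0.5296 = 4.323 mol/L.

4.32 mol/L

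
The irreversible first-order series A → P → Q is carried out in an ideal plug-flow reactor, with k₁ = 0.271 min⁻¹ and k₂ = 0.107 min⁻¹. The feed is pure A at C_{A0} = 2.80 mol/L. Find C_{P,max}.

1.53 mol/L

For a first-order series the maximum intermediate yield is C_{P,max}/C_{A0} = (k₁/k₂)^[k₂/(k₂−k₁)].
= (0.271/0.107)^(0.107/(0.107−0.271)) = (2.533)^(-0.6524) = 0.5454.
C_{P,max} = 0.5454×2.80 = 1.53 mol/L.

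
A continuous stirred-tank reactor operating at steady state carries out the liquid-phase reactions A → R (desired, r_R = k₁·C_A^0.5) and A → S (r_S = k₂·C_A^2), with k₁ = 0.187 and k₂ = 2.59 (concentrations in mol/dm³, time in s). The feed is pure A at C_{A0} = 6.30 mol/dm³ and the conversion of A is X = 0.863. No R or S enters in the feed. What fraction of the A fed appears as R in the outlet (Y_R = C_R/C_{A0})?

0.0713

Exit C_A = C_{A0}(1−X) = 6.30×0.137 = 0.8631 mol/dm³.
In a CSTR the entire volume is at exit conditions, so r_R = 0.187×0.8631^0.5 = 0.1737 and r_S = 2.59×0.8631^2 = 1.929.
Fraction of consumed A going to R: r_R/(r_R+r_S) = 0.08261.
C_R = 0.08261·C_{A0}·X = 0.08261×6.30×0.863 = 0.449 mol/dm³; Y_R = C_R/C_{A0} = 0.0713.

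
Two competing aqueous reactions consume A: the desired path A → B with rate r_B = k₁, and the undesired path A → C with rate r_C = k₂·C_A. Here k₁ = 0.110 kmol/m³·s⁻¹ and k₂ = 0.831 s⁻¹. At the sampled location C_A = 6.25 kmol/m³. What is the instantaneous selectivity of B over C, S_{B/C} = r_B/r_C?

0.0212

S_{B/C} = r_B/r_C = (k₁)/(k₂·C_A) = (k₁/k₂)·C_A⁻¹.
= (0.110) / (0.831×6.250) = 0.1100/5.194 = 0.0212.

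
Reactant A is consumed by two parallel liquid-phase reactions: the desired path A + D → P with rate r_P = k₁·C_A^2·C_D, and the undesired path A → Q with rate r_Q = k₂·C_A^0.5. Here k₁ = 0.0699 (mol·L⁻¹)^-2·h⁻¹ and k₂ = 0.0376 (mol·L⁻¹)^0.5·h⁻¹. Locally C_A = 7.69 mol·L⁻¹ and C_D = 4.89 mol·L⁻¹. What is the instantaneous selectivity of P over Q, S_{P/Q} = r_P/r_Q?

194

S_{P/Q} = r_P/r_Q = (k₁·C_A^2·C_D)/(k₂·C_A^0.5) = (k₁/k₂)·C_A^1.5·C_D.
= (0.0699×7.690^2×4.890) / (0.0376×7.690^0.5) = 20.21/0.1043 = 194.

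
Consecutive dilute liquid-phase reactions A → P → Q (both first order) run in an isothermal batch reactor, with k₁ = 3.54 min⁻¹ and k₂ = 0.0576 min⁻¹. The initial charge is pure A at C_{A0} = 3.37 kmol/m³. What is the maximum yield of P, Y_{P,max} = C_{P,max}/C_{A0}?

0.934

For a first-order series the maximum intermediate yield is C_{P,max}/C_{A0} = (k₁/k₂)^[k₂/(k₂−k₁)].
= (3.54/0.0576)^(0.0576/(0.0576−3.54)) = (61.46)^(-0.01654) = 0.9341.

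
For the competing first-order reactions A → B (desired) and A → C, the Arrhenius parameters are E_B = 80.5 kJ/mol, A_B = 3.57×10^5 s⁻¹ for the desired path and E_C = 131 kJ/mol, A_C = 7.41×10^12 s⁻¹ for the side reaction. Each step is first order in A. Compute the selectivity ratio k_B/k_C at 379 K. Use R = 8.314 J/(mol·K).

Since both paths have the same order in A, the concentration cancels and S_{B/C} = k_B/k_C = (A_B/A_C)·exp[(E_C−E_B)/(RT)].
(E_C−E_B)/(RT) = (131−80.5)×10³/(8.314×379) = 50500/3151 = 16.03.
k_B/k_C = (3.57×10^5/7.41×10^12)·exp(16.03) = 4.818×10^-8 × 9.126×10^6 = 0.440.

0.440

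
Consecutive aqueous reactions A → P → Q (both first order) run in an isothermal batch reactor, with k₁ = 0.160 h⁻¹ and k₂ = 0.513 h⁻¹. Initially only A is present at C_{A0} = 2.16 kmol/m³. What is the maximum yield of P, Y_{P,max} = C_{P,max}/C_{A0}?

0.184

For a first-order series the maximum intermediate yield is C_{P,max}/C_{A0} = (k₁/k₂)^[k₂/(k₂−k₁)].
= (0.160/0.513)^(0.513/(0.513−0.160)) = (0.3119)^(1.453) = 0.1839.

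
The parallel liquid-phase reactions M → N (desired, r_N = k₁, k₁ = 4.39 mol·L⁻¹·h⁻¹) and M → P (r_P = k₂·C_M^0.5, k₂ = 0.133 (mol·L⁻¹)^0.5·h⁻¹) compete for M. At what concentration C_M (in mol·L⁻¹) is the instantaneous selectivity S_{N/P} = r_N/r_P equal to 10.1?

S_{N/P} = (k₁/k₂)·C_M^-0.5 ⇒ C_M = (S·k₂/k₁)^(-2).
= (10.1×0.133/4.39)^(-2) = (0.3060)^(-2) = 10.7 mol·L⁻¹.

10.7 mol·L⁻¹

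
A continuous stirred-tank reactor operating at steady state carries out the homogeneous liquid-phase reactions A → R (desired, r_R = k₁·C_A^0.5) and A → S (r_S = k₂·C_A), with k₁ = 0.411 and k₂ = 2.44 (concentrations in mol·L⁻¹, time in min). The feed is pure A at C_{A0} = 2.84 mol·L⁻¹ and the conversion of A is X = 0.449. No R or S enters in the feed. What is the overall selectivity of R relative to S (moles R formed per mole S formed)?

Exit C_A = C_{A0}(1−X) = 2.84×0.551 = 1.565 mol·L⁻¹.
Rates in a CSTR are evaluated at the outlet concentration: r_R = 0.411×1.565^0.5 = 0.5141, r_S = 2.44×1.565 = 3.818.
Overall selectivity = C_R/C_S = r_Rτ/(r_Sτ) = r_R/r_S = 0.135.

0.135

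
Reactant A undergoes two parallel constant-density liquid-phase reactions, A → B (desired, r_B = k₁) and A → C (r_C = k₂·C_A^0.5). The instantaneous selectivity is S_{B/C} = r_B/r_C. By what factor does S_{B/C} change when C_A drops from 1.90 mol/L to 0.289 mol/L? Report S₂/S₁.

2.56

S_{B/C} = (k₁/k₂)·C_A^-0.5, so S₂/S₁ = (C_{A,2}/C_{A,1})^-0.5.
= (0.289/1.90)^(-0.5) = (0.1521)^(-0.5) = 2.56.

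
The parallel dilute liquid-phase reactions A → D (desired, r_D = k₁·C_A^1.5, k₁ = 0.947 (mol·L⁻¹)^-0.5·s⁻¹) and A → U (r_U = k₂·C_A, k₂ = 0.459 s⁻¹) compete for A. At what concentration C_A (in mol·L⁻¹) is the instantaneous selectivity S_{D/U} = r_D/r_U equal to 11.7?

S_{D/U} = (k₁/k₂)·C_A^0.5 ⇒ C_A = (S·k₂/k₁)^(2).
= (11.7×0.459/0.947)^(2) = (5.671)^(2) = 32.2 mol·L⁻¹.

32.2 mol·L⁻¹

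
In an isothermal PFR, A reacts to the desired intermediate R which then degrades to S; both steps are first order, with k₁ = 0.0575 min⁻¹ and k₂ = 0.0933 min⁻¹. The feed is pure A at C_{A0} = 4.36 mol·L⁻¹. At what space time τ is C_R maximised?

The intermediate peaks when r₁ = r₂, i.e. k₁e^(−k₁τ) = k₂e^(−k₂τ), giving τ_opt = ln(k₂/k₁)/(k₂−k₁).
= ln(0.0933/0.0575)/(0.0933−0.0575) = ln(1.623)/0.03580 = 0.4840/0.03580 = 13.5 min.

13.5 min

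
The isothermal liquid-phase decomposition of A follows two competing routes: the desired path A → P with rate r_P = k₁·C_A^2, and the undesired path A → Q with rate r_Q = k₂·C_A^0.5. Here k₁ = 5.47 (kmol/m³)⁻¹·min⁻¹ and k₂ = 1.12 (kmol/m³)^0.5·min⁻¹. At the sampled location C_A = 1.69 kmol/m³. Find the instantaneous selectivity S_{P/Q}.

S_{P/Q} = r_P/r_Q = (k₁·C_A^2)/(k₂·C_A^0.5) = (k₁/k₂)·C_A^1.5.
= (5.47×1.690^2) / (1.12×1.690^0.5) = 15.62/1.456 = 10.7.

10.7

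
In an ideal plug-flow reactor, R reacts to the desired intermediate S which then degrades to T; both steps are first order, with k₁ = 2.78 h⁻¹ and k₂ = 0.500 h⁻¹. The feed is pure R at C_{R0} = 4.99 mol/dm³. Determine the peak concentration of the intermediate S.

3.43 mol/dm³

For a first-order series the maximum intermediate yield is C_{S,max}/C_{R0} = (k₁/k₂)^[k₂/(k₂−k₁)].
= (2.78/0.500)^(0.500/(0.500−2.78)) = (5.560)^(-0.2193) = 0.6864.
C_{S,max} = 0.6864×4.99 = 3.43 mol/dm³.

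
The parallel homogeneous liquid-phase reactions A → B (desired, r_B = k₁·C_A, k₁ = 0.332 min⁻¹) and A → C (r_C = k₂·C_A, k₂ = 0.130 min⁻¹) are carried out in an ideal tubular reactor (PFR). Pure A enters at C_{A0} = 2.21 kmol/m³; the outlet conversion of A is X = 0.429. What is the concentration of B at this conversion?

0.681 kmol/m³

C_A = C_{A0}(1−X) = 1.262 kmol/m³.
Both paths are first order in A, so the instantaneous fraction to B is constant: dC_B/d(−C_A) = k₁/(k₁+k₂) = 0.7186.
C_B = 0.7186·(C_{A0}−C_A) = 0.7186×0.9481 = 0.681 kmol/m³.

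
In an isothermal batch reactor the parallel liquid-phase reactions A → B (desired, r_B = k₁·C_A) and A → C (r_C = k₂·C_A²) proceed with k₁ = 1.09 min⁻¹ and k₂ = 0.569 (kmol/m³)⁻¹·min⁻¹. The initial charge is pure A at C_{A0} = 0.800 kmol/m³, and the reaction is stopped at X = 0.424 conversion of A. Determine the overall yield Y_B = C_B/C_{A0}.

0.319

C_A = C_{A0}(1−X) = 0.4608 kmol/m³.
Along a PFR/batch, dC_B/dC_A = −r_B/(r_B+r_C) = −k₁/(k₁+k₂·C_A).
Integrating from C_{A0} to C_A: C_B = (1.09/0.569)·ln[(1.09+0.569·0.800)/(1.09+0.569·0.461)] = 1.916·ln(1.545/1.352) = 0.2556 kmol/m³.
Y_B = C_B/C_{A0} = 0.2556/0.800 = 0.319.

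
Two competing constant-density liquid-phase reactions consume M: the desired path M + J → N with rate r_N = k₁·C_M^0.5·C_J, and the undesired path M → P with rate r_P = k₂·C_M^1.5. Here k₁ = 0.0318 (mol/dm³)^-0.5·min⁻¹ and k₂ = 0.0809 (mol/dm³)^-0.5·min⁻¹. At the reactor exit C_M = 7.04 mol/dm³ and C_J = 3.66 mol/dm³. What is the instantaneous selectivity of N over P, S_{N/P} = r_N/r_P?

0.204

S_{N/P} = r_N/r_P = (k₁·C_M^0.5·C_J)/(k₂·C_M^1.5) = (k₁/k₂)·C_M⁻¹·C_J.
= (0.0318×7.040^0.5×3.660) / (0.0809×7.040^1.5) = 0.3088/1.511 = 0.204.
The undesired path is higher order in M, so low C_M (CSTR or dilute feed) favours N.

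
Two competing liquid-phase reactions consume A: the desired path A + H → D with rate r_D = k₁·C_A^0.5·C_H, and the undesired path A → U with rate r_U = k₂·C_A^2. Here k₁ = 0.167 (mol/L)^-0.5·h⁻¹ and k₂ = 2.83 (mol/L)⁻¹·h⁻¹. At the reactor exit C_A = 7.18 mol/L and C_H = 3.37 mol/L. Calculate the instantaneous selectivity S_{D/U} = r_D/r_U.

S_{D/U} = r_D/r_U = (k₁·C_A^0.5·C_H)/(k₂·C_A^2) = (k₁/k₂)·C_A^-1.5·C_H.
= (0.167×7.180^0.5×3.370) / (2.83×7.180^2) = 1.508/145.9 = 0.0103.
The undesired path is higher order in A, so low C_A (CSTR or dilute feed) favours D.

0.0103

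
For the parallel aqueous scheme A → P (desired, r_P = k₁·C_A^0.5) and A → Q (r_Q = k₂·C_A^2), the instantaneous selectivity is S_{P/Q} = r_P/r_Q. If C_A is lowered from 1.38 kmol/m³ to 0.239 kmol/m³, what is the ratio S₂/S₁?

S_{P/Q} = (k₁/k₂)·C_A^-1.5, so S₂/S₁ = (C_{A,2}/C_{A,1})^-1.5.
= (0.239/1.38)^(-1.5) = (0.1732)^(-1.5) = 13.9.

13.9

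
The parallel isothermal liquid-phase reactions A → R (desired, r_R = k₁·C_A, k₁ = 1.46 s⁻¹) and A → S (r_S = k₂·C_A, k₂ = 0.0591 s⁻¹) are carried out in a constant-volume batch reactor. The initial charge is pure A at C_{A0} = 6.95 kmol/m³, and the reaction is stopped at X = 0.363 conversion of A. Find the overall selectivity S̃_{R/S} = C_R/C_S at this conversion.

24.7

C_A = C_{A0}(1−X) = 4.427 kmol/m³.
Both paths are first order in A, so the instantaneous fraction to R is constant: dC_R/d(−C_A) = k₁/(k₁+k₂) = 0.9611.
C_R = 0.9611·(C_{A0}−C_A) = 0.9611×2.523 = 2.42 kmol/m³.
C_S = (C_{A0}−C_A)−C_R = 0.09815 kmol/m³; S̃_{R/S} = 2.425/0.09815 = 24.7.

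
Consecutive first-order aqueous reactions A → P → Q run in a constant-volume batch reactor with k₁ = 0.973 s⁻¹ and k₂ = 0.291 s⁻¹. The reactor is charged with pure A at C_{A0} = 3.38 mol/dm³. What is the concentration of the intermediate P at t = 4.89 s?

For first-order series with pure A initially, C_P(t) = k₁C_{A0}/(k₂−k₁)·(e^(−k₁t) − e^(−k₂t)).
e^(−k₁t) = e^(−0.973×4.89) = e^(−4.758) = 0.008583; e^(−k₂t) = e^(−1.423) = 0.2410.
C_P = 0.973×3.38/(0.291−0.973) × (0.008583−0.2410) = (-4.822)×(-0.2324) = 1.121 mol/dm³.

1.12 mol/dm³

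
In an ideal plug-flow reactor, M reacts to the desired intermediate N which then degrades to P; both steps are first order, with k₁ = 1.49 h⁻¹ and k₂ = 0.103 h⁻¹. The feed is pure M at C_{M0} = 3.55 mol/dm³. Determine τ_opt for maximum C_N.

For first-order series the maximum of C_N occurs at τ_opt = ln(k₂/k₁)/(k₂−k₁).
= ln(0.103/1.49)/(0.103−1.49) = ln(0.06913)/-1.387 = -2.672/-1.387 = 1.93 h.

1.93 h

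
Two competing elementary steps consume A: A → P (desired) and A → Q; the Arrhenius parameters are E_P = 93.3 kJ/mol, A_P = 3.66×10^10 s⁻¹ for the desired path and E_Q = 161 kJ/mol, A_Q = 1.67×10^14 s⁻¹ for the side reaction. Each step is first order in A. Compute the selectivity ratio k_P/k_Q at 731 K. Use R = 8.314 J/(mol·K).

15.1

With equal orders, S_{P/Q} = k_P/k_Q = (A_P/A_Q)·exp[(E_Q−E_P)/(RT)].
(E_Q−E_P)/(RT) = (161−93.3)×10³/(8.314×731) = 67700/6078 = 11.14.
k_P/k_Q = (3.66×10^10/1.67×10^14)·exp(11.14) = 2.192×10^-4 × 68829 = 15.1.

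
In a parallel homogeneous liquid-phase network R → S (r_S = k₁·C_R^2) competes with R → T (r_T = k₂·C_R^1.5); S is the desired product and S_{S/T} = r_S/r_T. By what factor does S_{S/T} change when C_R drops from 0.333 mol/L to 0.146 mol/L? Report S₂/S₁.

0.662

S_{S/T} = (k₁/k₂)·C_R^0.5, so S₂/S₁ = (C_{R,2}/C_{R,1})^0.5.
= (0.146/0.333)^0.5 = (0.4384)^0.5 = 0.662.
Selectivity toward S falls as C_R falls — high-concentration operation is favoured.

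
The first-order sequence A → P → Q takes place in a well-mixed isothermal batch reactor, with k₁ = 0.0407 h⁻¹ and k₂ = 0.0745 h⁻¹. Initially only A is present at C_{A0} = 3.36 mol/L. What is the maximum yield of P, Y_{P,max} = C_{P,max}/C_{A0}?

0.264

For a first-order series the maximum intermediate yield is C_{P,max}/C_{A0} = (k₁/k₂)^[k₂/(k₂−k₁)].
= (0.0407/0.0745)^(0.0745/(0.0745−0.0407)) = (0.5463)^(2.204) = 0.2638.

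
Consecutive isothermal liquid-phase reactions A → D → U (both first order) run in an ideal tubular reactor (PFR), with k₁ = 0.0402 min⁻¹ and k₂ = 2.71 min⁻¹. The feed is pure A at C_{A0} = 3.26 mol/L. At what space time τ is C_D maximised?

1.58 min

For first-order series the maximum of C_D occurs at τ_opt = ln(k₂/k₁)/(k₂−k₁).
= ln(2.71/0.0402)/(2.71−0.0402) = ln(67.41)/2.670 = 4.211/2.670 = 1.58 min.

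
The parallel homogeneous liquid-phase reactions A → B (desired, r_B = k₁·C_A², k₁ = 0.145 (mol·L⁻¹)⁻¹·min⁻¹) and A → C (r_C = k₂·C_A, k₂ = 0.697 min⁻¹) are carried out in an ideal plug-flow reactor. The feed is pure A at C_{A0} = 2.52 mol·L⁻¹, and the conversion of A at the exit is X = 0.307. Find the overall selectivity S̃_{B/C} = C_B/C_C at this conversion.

C_A = C_{A0}(1−X) = 1.746 mol·L⁻¹.
Along a PFR/batch, dC_C/dC_A = −r_C/(r_B+r_C) = −k₂/(k₂+k₁·C_A).
Integrating from C_{A0} to C_A: C_C = (0.697/0.145)·ln[(0.697+0.145·2.52)/(0.697+0.145·1.75)] = 4.807·ln(1.062/0.9502) = 0.5364 mol·L⁻¹.
Then C_B = (C_{A0}−C_A) − C_C = 0.7736 − 0.5364 = 0.2372 mol·L⁻¹.
S̃_{B/C} = C_B/C_C = 0.2372/0.5364 = 0.442.

0.442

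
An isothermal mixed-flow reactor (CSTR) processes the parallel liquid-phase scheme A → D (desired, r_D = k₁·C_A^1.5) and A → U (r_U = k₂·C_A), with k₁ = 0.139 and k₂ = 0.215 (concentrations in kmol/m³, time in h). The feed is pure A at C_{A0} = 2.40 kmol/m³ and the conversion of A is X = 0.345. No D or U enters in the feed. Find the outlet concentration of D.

Exit C_A = C_{A0}(1−X) = 2.40×0.655 = 1.572 kmol/m³.
Rates in a CSTR are evaluated at the outlet concentration: r_D = 0.139×1.572^1.5 = 0.2740, r_U = 0.215×1.572 = 0.3380.
Fraction of consumed A going to D: r_D/(r_D+r_U) = 0.4477.
C_D = 0.4477·C_{A0}·X = 0.4477×2.40×0.345 = 0.371 kmol/m³.

0.371 kmol/m³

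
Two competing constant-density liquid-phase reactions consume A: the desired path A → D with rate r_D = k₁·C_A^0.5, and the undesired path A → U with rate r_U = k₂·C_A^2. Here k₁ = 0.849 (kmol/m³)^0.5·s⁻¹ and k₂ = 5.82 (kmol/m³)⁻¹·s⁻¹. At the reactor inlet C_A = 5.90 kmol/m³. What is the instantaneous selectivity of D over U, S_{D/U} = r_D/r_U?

S_{D/U} = r_D/r_U = (k₁·C_A^0.5)/(k₂·C_A^2) = (k₁/k₂)·C_A^-1.5.
= (0.849×5.900^0.5) / (5.82×5.900^2) = 2.062/202.6 = 0.0102.
The undesired path is higher order in A, so low C_A (CSTR or dilute feed) favours D.

0.0102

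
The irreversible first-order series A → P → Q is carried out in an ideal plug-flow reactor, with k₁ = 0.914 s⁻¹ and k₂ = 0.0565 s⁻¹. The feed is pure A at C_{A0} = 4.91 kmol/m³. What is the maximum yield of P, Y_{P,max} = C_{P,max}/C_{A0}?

0.832

For a first-order series the maximum intermediate yield is C_{P,max}/C_{A0} = (k₁/k₂)^[k₂/(k₂−k₁)].
= (0.914/0.0565)^(0.0565/(0.0565−0.914)) = (16.18)^(-0.06589) = 0.8324.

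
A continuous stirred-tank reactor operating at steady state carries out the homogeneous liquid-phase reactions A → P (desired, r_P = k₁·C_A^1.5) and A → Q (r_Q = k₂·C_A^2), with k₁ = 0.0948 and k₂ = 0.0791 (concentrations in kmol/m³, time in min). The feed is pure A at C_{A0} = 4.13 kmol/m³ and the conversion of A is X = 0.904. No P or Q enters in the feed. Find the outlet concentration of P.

2.45 kmol/m³

Exit C_A = C_{A0}(1−X) = 4.13×0.0960 = 0.3965 kmol/m³.
A CSTR operates uniformly at the exit composition, giving r_P = 0.02367 and r_Q = 0.01243 (each k·C_A^n at C_A = 0.3965).
Fraction of consumed A going to P: r_P/(r_P+r_Q) = 0.6556.
C_P = 0.6556·C_{A0}·X = 0.6556×4.13×0.904 = 2.45 kmol/m³.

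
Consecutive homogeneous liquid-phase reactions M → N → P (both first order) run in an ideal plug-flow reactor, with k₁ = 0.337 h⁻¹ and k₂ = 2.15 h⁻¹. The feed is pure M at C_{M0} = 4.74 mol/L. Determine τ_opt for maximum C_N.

The intermediate peaks when r₁ = r₂, i.e. k₁e^(−k₁τ) = k₂e^(−k₂τ), giving τ_opt = ln(k₂/k₁)/(k₂−k₁).
= ln(2.15/0.337)/(2.15−0.337) = ln(6.380)/1.813 = 1.853/1.813 = 1.02 h.

1.02 h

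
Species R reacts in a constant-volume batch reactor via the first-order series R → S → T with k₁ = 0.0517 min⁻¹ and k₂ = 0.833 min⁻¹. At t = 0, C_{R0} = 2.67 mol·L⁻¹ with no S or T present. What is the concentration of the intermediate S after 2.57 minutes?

0.134 mol·L⁻¹

For first-order series with pure R initially, C_S(t) = k₁C_{R0}/(k₂−k₁)·(e^(−k₁t) − e^(−k₂t)).
e^(−k₁t) = e^(−0.0517×2.57) = e^(−0.1329) = 0.8756; e^(−k₂t) = e^(−2.141) = 0.1176.
C_S = 0.0517×2.67/(0.833−0.0517) × (0.8756−0.1176) = 0.1767×0.7580 = 0.1339 mol·L⁻¹.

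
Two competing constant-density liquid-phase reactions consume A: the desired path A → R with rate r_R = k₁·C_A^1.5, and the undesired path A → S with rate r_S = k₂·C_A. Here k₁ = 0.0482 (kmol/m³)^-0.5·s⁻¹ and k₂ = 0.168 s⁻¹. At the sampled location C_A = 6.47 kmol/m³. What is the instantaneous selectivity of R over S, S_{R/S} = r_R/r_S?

0.730

S_{R/S} = r_R/r_S = (k₁·C_A^1.5)/(k₂·C_A) = (k₁/k₂)·C_A^0.5.
= (0.0482×6.470^1.5) / (0.168×6.470) = 0.7932/1.087 = 0.730.
Since the desired path is higher order in A, keeping C_A high (PFR or concentrated feed) favours R.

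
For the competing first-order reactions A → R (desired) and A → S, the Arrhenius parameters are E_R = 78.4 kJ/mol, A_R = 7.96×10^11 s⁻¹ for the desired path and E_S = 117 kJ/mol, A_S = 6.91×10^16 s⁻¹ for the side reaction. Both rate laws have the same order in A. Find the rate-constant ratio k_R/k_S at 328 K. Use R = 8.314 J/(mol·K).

16.2

With equal orders, S_{R/S} = k_R/k_S = (A_R/A_S)·exp[(E_S−E_R)/(RT)].
(E_S−E_R)/(RT) = (117−78.4)×10³/(8.314×328) = 38600/2727 = 14.15.
k_R/k_S = (7.96×10^11/6.91×10^16)·exp(14.15) = 1.152×10^-5 × 1.404×10^6 = 16.2.
Since E_R < E_S, lowering the temperature improves selectivity toward R.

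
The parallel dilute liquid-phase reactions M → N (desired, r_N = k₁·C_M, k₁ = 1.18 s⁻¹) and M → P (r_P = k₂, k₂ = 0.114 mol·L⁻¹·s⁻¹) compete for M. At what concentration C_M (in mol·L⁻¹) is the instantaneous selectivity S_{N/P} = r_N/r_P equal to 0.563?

S_{N/P} = (k₁/k₂)·C_M ⇒ C_M = S·k₂/k₁.
= 0.563×0.114/1.18 = 0.0544 mol·L⁻¹.

0.0544 mol·L⁻¹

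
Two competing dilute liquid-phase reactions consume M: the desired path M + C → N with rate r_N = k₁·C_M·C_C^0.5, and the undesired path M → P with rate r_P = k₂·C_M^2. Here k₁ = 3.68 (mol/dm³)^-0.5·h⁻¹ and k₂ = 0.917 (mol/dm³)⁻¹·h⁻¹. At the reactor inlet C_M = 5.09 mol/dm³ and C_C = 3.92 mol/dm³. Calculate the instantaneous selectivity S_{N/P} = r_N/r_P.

1.56

S_{N/P} = r_N/r_P = (k₁·C_M·C_C^0.5)/(k₂·C_M^2) = (k₁/k₂)·C_M⁻¹·C_C^0.5.
= (3.68×5.090×3.920^0.5) / (0.917×5.090^2) = 37.09/23.76 = 1.56.
The undesired path is higher order in M, so low C_M (CSTR or dilute feed) favours N.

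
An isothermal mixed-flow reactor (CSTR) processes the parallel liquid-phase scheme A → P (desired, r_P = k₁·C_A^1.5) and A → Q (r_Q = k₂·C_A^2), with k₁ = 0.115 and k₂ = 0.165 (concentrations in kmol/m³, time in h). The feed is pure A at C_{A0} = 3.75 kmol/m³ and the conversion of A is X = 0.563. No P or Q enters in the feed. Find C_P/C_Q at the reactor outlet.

0.544

Exit C_A = C_{A0}(1−X) = 3.75×0.437 = 1.639 kmol/m³.
In a CSTR the entire volume is at exit conditions, so r_P = 0.115×1.639^1.5 = 0.2412 and r_Q = 0.165×1.639^2 = 0.4431.
Overall selectivity = C_P/C_Q = r_Pτ/(r_Qτ) = r_P/r_Q = 0.544.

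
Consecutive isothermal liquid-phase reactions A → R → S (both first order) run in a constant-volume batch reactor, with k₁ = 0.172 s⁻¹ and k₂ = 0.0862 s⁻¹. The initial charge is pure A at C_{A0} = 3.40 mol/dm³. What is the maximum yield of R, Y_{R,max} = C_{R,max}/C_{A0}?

Evaluating C_R at t_opt = ln(k₂/k₁)/(k₂−k₁) gives C_{R,max}/C_{A0} = (k₁/k₂)^[k₂/(k₂−k₁)].
= (0.172/0.0862)^(0.0862/(0.0862−0.172)) = (1.995)^(-1.005) = 0.4996.

0.500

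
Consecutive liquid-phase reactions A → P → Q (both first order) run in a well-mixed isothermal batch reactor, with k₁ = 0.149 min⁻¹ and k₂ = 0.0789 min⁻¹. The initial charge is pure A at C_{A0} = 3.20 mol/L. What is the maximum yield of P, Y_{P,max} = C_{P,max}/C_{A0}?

0.489

For a first-order series the maximum intermediate yield is C_{P,max}/C_{A0} = (k₁/k₂)^[k₂/(k₂−k₁)].
= (0.149/0.0789)^(0.0789/(0.0789−0.149)) = (1.888)^(-1.126) = 0.4889.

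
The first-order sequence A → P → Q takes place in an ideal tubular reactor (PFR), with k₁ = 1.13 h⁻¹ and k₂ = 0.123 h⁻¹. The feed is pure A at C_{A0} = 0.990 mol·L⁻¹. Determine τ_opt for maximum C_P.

2.20 h

The intermediate peaks when r₁ = r₂, i.e. k₁e^(−k₁τ) = k₂e^(−k₂τ), giving τ_opt = ln(k₂/k₁)/(k₂−k₁).
= ln(0.123/1.13)/(0.123−1.13) = ln(0.1088)/-1.007 = -2.218/-1.007 = 2.20 h.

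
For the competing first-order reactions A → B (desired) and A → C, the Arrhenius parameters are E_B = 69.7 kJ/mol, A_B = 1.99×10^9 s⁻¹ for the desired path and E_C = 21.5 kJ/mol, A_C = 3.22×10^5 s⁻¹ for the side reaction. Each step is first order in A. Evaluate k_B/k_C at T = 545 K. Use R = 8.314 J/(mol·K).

0.148

Since both paths have the same order in A, the concentration cancels and S_{B/C} = k_B/k_C = (A_B/A_C)·exp[(E_C−E_B)/(RT)].
(E_C−E_B)/(RT) = (21.5−69.7)×10³/(8.314×545) = -48200/4531 = -10.64.
k_B/k_C = (1.99×10^9/3.22×10^5)·exp(-10.64) = 6180 × 2.400×10^-5 = 0.148.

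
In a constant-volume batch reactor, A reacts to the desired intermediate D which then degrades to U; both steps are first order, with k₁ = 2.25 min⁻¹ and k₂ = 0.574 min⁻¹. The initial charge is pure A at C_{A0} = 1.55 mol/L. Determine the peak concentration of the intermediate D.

Evaluating C_D at t_opt = ln(k₂/k₁)/(k₂−k₁) gives C_{D,max}/C_{A0} = (k₁/k₂)^[k₂/(k₂−k₁)].
= (2.25/0.574)^(0.574/(0.574−2.25)) = (3.920)^(-0.3425) = 0.6263.
C_{D,max} = 0.6263×1.55 = 0.971 mol/L.

0.971 mol/L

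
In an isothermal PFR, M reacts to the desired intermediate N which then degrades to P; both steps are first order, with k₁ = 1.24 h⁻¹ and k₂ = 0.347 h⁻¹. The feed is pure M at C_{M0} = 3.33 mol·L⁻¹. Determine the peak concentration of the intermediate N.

2.03 mol·L⁻¹

Evaluating C_N at τ_opt = ln(k₂/k₁)/(k₂−k₁) gives C_{N,max}/C_{M0} = (k₁/k₂)^[k₂/(k₂−k₁)].
= (1.24/0.347)^(0.347/(0.347−1.24)) = (3.573)^(-0.3886) = 0.6097.
C_{N,max} = 0.6097×3.33 = 2.03 mol·L⁻¹.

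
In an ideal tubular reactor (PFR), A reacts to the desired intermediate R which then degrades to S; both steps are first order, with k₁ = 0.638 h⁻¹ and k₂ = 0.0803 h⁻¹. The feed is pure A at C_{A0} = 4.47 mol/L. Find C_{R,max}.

3.32 mol/L

At the optimum, C_{R,max}/C_{A0} = (k₁/k₂)^[k₂/(k₂−k₁)].
= (0.638/0.0803)^(0.0803/(0.0803−0.638)) = (7.945)^(-0.1440) = 0.7420.
C_{R,max} = 0.7420×4.47 = 3.32 mol/L.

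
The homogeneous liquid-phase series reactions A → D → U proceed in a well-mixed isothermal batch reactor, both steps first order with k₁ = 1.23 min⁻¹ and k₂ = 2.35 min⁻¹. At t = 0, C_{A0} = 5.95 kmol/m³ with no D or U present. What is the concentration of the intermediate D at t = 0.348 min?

1.37 kmol/m³

Solving the coupled first-order balances gives C_D(t) = [k₁/(k₂−k₁)]·C_{A0}·(e^(−k₁t) − e^(−k₂t)).
e^(−k₁t) = e^(−1.23×0.348) = e^(−0.4280) = 0.6518; e^(−k₂t) = e^(−0.8178) = 0.4414.
C_D = 1.23×5.95/(2.35−1.23) × (0.6518−0.4414) = 6.534×0.2104 = 1.375 kmol/m³.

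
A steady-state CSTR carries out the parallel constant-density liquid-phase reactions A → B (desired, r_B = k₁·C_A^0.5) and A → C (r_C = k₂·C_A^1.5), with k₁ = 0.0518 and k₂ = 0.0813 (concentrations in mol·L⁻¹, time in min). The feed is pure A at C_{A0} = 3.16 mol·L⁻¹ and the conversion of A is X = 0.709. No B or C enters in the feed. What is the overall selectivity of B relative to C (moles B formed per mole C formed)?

0.693

Exit C_A = C_{A0}(1−X) = 3.16×0.291 = 0.9196 mol·L⁻¹.
In a CSTR the entire volume is at exit conditions, so r_B = 0.0518×0.9196^0.5 = 0.04967 and r_C = 0.0813×0.9196^1.5 = 0.07169.
Overall selectivity = C_B/C_C = r_Bτ/(r_Cτ) = r_B/r_C = 0.693.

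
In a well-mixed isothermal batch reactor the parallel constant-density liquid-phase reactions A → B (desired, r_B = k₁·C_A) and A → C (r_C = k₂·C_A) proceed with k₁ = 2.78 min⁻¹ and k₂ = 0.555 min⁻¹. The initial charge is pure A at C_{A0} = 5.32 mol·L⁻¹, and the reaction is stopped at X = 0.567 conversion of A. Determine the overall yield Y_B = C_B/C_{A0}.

C_A = C_{A0}(1−X) = 2.304 mol·L⁻¹.
Both paths are first order in A, so the instantaneous fraction to B is constant: dC_B/d(−C_A) = k₁/(k₁+k₂) = 0.8336.
C_B = 0.8336·(C_{A0}−C_A) = 0.8336×3.016 = 2.51 mol·L⁻¹.
Y_B = C_B/C_{A0} = 2.514/5.32 = 0.473.

0.473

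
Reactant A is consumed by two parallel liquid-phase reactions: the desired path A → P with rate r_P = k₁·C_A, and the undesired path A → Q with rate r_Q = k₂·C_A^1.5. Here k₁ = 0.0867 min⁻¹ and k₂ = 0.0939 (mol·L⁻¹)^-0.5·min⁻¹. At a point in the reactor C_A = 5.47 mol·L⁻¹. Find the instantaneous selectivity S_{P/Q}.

0.395

S_{P/Q} = r_P/r_Q = (k₁·C_A)/(k₂·C_A^1.5) = (k₁/k₂)·C_A^-0.5.
= (0.0867×5.470) / (0.0939×5.470^1.5) = 0.4742/1.201 = 0.395.
The undesired path is higher order in A, so low C_A (CSTR or dilute feed) favours P.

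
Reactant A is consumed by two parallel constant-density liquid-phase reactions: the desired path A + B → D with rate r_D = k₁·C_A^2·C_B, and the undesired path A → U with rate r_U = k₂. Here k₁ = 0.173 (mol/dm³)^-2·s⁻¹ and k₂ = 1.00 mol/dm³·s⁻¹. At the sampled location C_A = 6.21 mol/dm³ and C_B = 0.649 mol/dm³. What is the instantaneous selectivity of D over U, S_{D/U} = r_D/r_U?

4.33

S_{D/U} = r_D/r_U = (k₁·C_A^2·C_B)/(k₂) = (k₁/k₂)·C_A^2·C_B.
= (0.173×6.210^2×0.6490) / (1.00) = 4.330/1.000 = 4.33.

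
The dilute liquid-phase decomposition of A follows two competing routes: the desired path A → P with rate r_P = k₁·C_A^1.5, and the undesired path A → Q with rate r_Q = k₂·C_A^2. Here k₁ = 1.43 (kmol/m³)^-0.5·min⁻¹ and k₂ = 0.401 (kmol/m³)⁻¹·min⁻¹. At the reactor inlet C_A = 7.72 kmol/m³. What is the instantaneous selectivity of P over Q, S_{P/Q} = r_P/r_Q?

S_{P/Q} = r_P/r_Q = (k₁·C_A^1.5)/(k₂·C_A^2) = (k₁/k₂)·C_A^-0.5.
= (1.43×7.720^1.5) / (0.401×7.720^2) = 30.67/23.90 = 1.28.

1.28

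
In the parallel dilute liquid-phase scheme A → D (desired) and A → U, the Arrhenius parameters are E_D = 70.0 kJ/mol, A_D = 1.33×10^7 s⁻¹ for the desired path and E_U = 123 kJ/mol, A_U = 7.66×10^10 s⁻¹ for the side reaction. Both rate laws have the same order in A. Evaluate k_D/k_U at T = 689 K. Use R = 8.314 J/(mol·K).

Since both paths have the same order in A, the concentration cancels and S_{D/U} = k_D/k_U = (A_D/A_U)·exp[(E_U−E_D)/(RT)].
(E_U−E_D)/(RT) = (123−70.0)×10³/(8.314×689) = 53000/5728 = 9.252.
k_D/k_U = (1.33×10^7/7.66×10^10)·exp(9.252) = 1.736×10^-4 × 10428 = 1.81.
Since E_D < E_U, lowering the temperature improves selectivity toward D.

1.81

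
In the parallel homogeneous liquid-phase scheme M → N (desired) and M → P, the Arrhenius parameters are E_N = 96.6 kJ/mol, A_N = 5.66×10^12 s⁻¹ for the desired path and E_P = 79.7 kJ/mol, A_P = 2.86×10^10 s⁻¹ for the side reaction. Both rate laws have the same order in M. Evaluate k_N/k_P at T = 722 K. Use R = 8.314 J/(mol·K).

k_N/k_P = (A_N/A_P)·exp[−(E_N−E_P)/(RT)] = (A_N/A_P)·exp[(E_P−E_N)/(RT)].
(E_P−E_N)/(RT) = (79.7−96.6)×10³/(8.314×722) = -16900/6003 = -2.815.
k_N/k_P = (5.66×10^12/2.86×10^10)·exp(-2.815) = 197.9 × 0.05988 = 11.9.

11.9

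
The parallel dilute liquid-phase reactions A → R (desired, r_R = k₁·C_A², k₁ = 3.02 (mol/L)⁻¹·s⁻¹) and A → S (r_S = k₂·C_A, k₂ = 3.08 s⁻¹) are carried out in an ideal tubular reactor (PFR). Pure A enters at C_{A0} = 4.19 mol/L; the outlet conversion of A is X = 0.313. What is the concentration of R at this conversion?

1.02 mol/L

C_A = C_{A0}(1−X) = 2.879 mol/L.
Along a PFR/batch, dC_S/dC_A = −r_S/(r_R+r_S) = −k₂/(k₂+k₁·C_A).
Integrating from C_{A0} to C_A: C_S = (3.08/3.02)·ln[(3.08+3.02·4.19)/(3.08+3.02·2.88)] = 1.020·ln(15.73/11.77) = 0.2958 mol/L.
Then C_R = (C_{A0}−C_A) − C_S = 1.311 − 0.2958 = 1.016 mol/L.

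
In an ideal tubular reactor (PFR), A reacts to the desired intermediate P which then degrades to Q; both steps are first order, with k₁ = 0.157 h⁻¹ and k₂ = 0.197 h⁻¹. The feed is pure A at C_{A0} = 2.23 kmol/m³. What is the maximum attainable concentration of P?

0.729 kmol/m³

At the optimum, C_{P,max}/C_{A0} = (k₁/k₂)^[k₂/(k₂−k₁)].
= (0.157/0.197)^(0.197/(0.197−0.157)) = (0.7970)^(4.925) = 0.3270.
C_{P,max} = 0.3270×2.23 = 0.729 kmol/m³.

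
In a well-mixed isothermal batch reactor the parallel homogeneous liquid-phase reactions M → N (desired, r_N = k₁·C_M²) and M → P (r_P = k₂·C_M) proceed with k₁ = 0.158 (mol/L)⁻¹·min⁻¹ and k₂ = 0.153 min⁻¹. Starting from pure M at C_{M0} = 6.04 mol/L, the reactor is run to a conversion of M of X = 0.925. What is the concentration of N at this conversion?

C_M = C_{M0}(1−X) = 0.4530 mol/L.
Along a PFR/batch, dC_P/dC_M = −r_P/(r_N+r_P) = −k₂/(k₂+k₁·C_M).
Integrating from C_{M0} to C_M: C_P = (0.153/0.158)·ln[(0.153+0.158·6.04)/(0.153+0.158·0.453)] = 0.9684·ln(1.107/0.2246) = 1.545 mol/L.
Then C_N = (C_{M0}−C_M) − C_P = 5.587 − 1.545 = 4.042 mol/L.

4.04 mol/L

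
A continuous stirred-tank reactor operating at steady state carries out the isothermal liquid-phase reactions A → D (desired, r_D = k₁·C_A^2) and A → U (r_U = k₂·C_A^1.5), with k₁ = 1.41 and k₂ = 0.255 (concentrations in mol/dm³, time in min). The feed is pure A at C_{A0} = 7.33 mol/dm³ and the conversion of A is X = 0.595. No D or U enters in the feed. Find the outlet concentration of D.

Exit C_A = C_{A0}(1−X) = 7.33×0.405 = 2.969 mol/dm³.
A CSTR operates uniformly at the exit composition, giving r_D = 12.43 and r_U = 1.304 (each k·C_A^n at C_A = 2.969).
Fraction of consumed A going to D: r_D/(r_D+r_U) = 0.9050.
C_D = 0.9050·C_{A0}·X = 0.9050×7.33×0.595 = 3.95 mol/dm³.

3.95 mol/dm³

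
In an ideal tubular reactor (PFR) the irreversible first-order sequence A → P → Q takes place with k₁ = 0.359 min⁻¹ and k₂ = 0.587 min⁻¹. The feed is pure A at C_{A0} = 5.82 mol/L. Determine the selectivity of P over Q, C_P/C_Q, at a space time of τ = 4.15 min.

0.390

Solving the coupled first-order balances gives C_P(τ) = [k₁/(k₂−k₁)]·C_{A0}·(e^(−k₁τ) − e^(−k₂τ)).
e^(−k₁τ) = e^(−0.359×4.15) = e^(−1.490) = 0.2254; e^(−k₂τ) = e^(−2.436) = 0.08751.
C_P = 0.359×5.82/(0.587−0.359) × (0.2254−0.08751) = 9.164×0.1379 = 1.264 mol/L.
C_A = C_{A0}e^(−k₁τ) = 1.312 mol/L, so C_Q = C_{A0}−C_A−C_P = 3.244 mol/L; C_P/C_Q = 0.390.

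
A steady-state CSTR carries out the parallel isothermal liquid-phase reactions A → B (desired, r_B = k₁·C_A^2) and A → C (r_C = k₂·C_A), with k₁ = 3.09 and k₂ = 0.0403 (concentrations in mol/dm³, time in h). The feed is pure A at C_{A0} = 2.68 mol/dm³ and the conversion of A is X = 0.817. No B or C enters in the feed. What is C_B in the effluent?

Exit C_A = C_{A0}(1−X) = 2.68×0.183 = 0.4904 mol/dm³.
A CSTR operates uniformly at the exit composition, giving r_B = 0.7432 and r_C = 0.01976 (each k·C_A^n at C_A = 0.4904).
Fraction of consumed A going to B: r_B/(r_B+r_C) = 0.9741.
C_B = 0.9741·C_{A0}·X = 0.9741×2.68×0.817 = 2.13 mol/dm³.

2.13 mol/dm³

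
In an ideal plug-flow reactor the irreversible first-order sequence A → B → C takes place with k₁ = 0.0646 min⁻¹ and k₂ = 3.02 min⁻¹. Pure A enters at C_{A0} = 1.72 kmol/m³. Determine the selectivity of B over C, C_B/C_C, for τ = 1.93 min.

Solving the coupled first-order balances gives C_B(τ) = [k₁/(k₂−k₁)]·C_{A0}·(e^(−k₁τ) − e^(−k₂τ)).
e^(−k₁τ) = e^(−0.0646×1.93) = e^(−0.1247) = 0.8828; e^(−k₂τ) = e^(−5.829) = 0.002942.
C_B = 0.0646×1.72/(3.02−0.0646) × (0.8828−0.002942) = 0.03760×0.8798 = 0.03308 kmol/m³.
C_A = C_{A0}e^(−k₁τ) = 1.518 kmol/m³, so C_C = C_{A0}−C_A−C_B = 0.1685 kmol/m³; C_B/C_C = 0.196.

0.196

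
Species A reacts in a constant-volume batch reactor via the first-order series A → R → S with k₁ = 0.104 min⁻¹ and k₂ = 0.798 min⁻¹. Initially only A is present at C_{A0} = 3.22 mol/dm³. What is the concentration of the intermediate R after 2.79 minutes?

0.309 mol/dm³

For first-order series with pure A initially, C_R(t) = k₁C_{A0}/(k₂−k₁)·(e^(−k₁t) − e^(−k₂t)).
e^(−k₁t) = e^(−0.104×2.79) = e^(−0.2902) = 0.7481; e^(−k₂t) = e^(−2.226) = 0.1079.
C_R = 0.104×3.22/(0.798−0.104) × (0.7481−0.1079) = 0.4825×0.6402 = 0.3089 mol/dm³.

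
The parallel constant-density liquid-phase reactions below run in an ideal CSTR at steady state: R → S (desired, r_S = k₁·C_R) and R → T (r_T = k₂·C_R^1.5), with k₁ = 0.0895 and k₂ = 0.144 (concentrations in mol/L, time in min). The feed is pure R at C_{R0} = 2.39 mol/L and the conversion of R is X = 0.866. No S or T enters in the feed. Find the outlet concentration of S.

1.08 mol/L

Exit C_R = C_{R0}(1−X) = 2.39×0.134 = 0.3203 mol/L.
Rates in a CSTR are evaluated at the outlet concentration: r_S = 0.0895×0.3203 = 0.02866, r_T = 0.144×0.3203^1.5 = 0.02610.
Fraction of consumed R going to S: r_S/(r_S+r_T) = 0.5234.
C_S = 0.5234·C_{R0}·X = 0.5234×2.39×0.866 = 1.08 mol/L.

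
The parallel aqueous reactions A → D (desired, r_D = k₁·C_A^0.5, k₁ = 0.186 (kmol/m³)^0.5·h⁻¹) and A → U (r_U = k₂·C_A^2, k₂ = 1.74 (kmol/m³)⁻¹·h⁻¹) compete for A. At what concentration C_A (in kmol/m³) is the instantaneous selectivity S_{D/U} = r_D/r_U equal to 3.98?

0.0897 kmol/m³

S_{D/U} = (k₁/k₂)·C_A^-1.5 ⇒ C_A = (S·k₂/k₁)^(1/(-1.5)).
= (3.98×1.74/0.186)^(-0.6667) = (37.23)^(-0.6667) = 0.0897 kmol/m³.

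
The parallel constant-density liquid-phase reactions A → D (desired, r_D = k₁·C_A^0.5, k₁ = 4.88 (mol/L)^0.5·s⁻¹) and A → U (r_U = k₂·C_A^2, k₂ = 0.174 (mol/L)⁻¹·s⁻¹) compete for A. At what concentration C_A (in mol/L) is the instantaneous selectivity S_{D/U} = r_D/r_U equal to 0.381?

S_{D/U} = (k₁/k₂)·C_A^-1.5 ⇒ C_A = (S·k₂/k₁)^(1/(-1.5)).
= (0.381×0.174/4.88)^(-0.6667) = (0.01358)^(-0.6667) = 17.6 mol/L.

17.6 mol/L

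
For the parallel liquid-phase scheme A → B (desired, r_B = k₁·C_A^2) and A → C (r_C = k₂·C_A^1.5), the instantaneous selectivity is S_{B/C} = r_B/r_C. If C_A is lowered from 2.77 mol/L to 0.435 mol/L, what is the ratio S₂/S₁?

0.396

S_{B/C} = (k₁/k₂)·C_A^0.5, so S₂/S₁ = (C_{A,2}/C_{A,1})^0.5.
= (0.435/2.77)^0.5 = (0.1570)^0.5 = 0.396.
Selectivity toward B falls as C_A falls — high-concentration operation is favoured.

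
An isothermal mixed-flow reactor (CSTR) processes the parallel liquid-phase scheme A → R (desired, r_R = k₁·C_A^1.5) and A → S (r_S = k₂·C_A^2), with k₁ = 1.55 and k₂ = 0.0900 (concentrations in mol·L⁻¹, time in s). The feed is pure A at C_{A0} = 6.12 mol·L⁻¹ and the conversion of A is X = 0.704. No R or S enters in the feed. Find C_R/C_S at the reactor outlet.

Exit C_A = C_{A0}(1−X) = 6.12×0.296 = 1.812 mol·L⁻¹.
A CSTR operates uniformly at the exit composition, giving r_R = 3.779 and r_S = 0.2953 (each k·C_A^n at C_A = 1.812).
Overall selectivity = C_R/C_S = r_Rτ/(r_Sτ) = r_R/r_S = 12.8.

12.8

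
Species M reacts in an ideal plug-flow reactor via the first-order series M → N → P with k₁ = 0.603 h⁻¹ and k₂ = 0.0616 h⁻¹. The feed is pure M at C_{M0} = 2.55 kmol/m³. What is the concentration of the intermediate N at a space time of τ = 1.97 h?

1.65 kmol/m³

Solving the coupled first-order balances gives C_N(τ) = [k₁/(k₂−k₁)]·C_{M0}·(e^(−k₁τ) − e^(−k₂τ)).
e^(−k₁τ) = e^(−0.603×1.97) = e^(−1.188) = 0.3049; e^(−k₂τ) = e^(−0.1214) = 0.8857.
C_N = 0.603×2.55/(0.0616−0.603) × (0.3049−0.8857) = (-2.840)×(-0.5809) = 1.650 kmol/m³.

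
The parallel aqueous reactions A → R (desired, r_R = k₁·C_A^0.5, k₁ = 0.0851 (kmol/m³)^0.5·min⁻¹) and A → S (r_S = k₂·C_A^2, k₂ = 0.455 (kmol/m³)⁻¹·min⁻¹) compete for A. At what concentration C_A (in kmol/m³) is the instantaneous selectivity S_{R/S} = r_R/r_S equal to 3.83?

S_{R/S} = (k₁/k₂)·C_A^-1.5 ⇒ C_A = (S·k₂/k₁)^(1/(-1.5)).
= (3.83×0.455/0.0851)^(-0.6667) = (20.48)^(-0.6667) = 0.134 kmol/m³.

0.134 kmol/m³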